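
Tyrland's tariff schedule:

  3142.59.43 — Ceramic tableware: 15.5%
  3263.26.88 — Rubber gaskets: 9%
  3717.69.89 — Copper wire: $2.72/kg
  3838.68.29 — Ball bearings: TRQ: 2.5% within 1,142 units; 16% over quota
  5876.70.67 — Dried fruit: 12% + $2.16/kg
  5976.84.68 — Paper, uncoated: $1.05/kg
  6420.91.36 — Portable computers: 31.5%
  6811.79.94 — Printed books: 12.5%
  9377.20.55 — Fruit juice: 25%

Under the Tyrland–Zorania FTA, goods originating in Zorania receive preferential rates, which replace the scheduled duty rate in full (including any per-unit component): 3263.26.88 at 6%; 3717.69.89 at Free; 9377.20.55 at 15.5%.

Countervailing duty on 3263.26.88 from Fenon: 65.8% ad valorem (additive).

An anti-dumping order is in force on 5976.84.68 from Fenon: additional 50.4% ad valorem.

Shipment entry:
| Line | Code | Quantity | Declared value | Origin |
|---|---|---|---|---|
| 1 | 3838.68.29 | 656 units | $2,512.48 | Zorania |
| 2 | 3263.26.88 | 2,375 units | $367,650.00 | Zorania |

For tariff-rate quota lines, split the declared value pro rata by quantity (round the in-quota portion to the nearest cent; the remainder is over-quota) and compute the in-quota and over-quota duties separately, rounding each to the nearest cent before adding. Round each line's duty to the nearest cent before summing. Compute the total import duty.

Line 1 (3838.68.29, Zorania, 656 units, $2,512.48):
Code 3838.68.29 is under a tariff-rate quota (threshold 1,142 units). Quantity 656 units is within the quota, so the in-quota rate 2.5% applies to the full value.
Duty = $2,512.48 × 2.5% = $62.81.
Line 2 (3263.26.88, Zorania, 2,375 units, $367,650.00):
Base rate for 3263.26.88 is 9%.
Origin Zorania qualifies under the Tyrland–Zorania agreement and 3263.26.88 is covered: preferential rate 6% applies instead.
The additional-duty order on 3263.26.88 targets Fenon, not Zorania; it does not apply.
Duty = $367,650.00 × 6% = $22,059.00.
Total = $62.81 + $22,059.00 = $22,121.81.

$22,121.81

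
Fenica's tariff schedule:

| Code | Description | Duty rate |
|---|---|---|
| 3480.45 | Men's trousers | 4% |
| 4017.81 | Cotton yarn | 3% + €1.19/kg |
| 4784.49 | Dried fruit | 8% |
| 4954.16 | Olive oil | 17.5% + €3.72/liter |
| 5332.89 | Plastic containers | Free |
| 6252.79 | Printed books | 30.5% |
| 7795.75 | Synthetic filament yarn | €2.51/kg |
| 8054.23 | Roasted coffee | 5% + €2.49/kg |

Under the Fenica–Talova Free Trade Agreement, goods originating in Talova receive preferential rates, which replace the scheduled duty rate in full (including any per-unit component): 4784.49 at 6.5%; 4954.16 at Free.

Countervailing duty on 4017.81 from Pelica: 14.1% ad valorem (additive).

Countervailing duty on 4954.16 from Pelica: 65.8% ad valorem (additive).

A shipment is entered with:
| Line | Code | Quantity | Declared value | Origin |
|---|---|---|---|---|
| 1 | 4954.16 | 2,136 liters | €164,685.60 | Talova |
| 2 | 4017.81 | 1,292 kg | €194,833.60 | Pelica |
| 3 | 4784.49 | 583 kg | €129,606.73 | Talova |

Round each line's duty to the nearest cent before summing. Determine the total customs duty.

€43,278.47

Line 1 (4954.16, Talova, 2,136 liters, €164,685.60):
Base rate for 4954.16 is 17.5% + €3.72/liter.
Origin Talova qualifies under the Fenica–Talova agreement and 4954.16 is covered: preferential rate Free applies instead.
The additional-duty order on 4954.16 targets Pelica, not Talova; it does not apply.
Duty = €164,685.60 × 0% = €0.00.
Line 2 (4017.81, Pelica, 1,292 kg, €194,833.60):
Base rate for 4017.81 is 3% + €1.19/kg.
Additional duty on 4017.81 from Pelica: +14.1%. Applied ad valorem rate: 3% + 14.1% = 17.1%.
Duty = €194,833.60 × 17.1% + 1,292 × €1.19 = €34,854.03.
Line 3 (4784.49, Talova, 583 kg, €129,606.73):
Base rate for 4784.49 is 8%.
Origin Talova qualifies under the Fenica–Talova agreement and 4784.49 is covered: preferential rate 6.5% applies instead.
Duty = €129,606.73 × 6.5% = €8,424.44.
Total = €0.00 + €34,854.03 + €8,424.44 = €43,278.47.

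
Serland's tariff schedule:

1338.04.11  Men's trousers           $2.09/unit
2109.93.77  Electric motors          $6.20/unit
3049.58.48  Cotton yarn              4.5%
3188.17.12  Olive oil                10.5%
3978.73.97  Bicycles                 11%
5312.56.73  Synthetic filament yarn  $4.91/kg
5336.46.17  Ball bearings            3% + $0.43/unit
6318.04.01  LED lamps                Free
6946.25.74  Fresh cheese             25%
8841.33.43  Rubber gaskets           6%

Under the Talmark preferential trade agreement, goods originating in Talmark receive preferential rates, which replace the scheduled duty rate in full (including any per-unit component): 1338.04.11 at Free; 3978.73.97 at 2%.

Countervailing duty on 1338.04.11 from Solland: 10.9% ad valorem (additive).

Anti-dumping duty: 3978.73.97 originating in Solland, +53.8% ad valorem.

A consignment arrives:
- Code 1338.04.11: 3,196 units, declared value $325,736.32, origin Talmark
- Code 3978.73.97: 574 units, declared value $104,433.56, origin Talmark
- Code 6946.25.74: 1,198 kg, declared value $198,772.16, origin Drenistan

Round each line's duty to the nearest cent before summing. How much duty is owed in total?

Line 1 (1338.04.11, Talmark, 3,196 units, $325,736.32):
Base rate for 1338.04.11 is $2.09/unit.
Origin Talmark qualifies under the Serland–Talmark agreement and 1338.04.11 is covered: preferential rate Free applies instead.
The additional-duty order on 1338.04.11 targets Solland, not Talmark; it does not apply.
Duty = $325,736.32 × 0% = $0.00.
Line 2 (3978.73.97, Talmark, 574 units, $104,433.56):
Base rate for 3978.73.97 is 11%.
Origin Talmark qualifies under the Serland–Talmark agreement and 3978.73.97 is covered: preferential rate 2% applies instead.
The additional-duty order on 3978.73.97 targets Solland, not Talmark; it does not apply.
Duty = $104,433.56 × 2% = $2,088.67.
Line 3 (6946.25.74, Drenistan, 1,198 kg, $198,772.16):
Base rate for 6946.25.74 is 25%.
Duty = $198,772.16 × 25% = $49,693.04.
Total = $0.00 + $2,088.67 + $49,693.04 = $51,781.71.

$51,781.71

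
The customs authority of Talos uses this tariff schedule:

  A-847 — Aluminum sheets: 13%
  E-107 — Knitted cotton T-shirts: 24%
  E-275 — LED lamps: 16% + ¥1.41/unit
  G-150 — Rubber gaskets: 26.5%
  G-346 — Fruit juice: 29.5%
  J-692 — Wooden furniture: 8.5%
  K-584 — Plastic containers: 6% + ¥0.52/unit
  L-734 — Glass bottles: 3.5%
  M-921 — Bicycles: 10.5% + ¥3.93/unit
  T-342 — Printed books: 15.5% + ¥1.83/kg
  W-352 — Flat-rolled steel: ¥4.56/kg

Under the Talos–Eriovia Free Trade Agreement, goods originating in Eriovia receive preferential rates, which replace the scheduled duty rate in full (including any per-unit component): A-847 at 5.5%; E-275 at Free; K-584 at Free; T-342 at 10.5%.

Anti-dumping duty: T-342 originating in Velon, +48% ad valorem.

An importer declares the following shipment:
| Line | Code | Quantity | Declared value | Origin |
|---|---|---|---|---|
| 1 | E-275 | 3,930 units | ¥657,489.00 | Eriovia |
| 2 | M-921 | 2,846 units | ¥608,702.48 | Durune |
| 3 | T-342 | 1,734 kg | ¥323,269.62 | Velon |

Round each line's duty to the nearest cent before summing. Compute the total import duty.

¥283,547.97

Line 1 (E-275, Eriovia, 3,930 units, ¥657,489.00):
Base rate for E-275 is 16% + ¥1.41/unit.
Origin Eriovia qualifies under the Talos–Eriovia agreement and E-275 is covered: preferential rate Free applies instead.
Duty = ¥657,489.00 × 0% = ¥0.00.
Line 2 (M-921, Durune, 2,846 units, ¥608,702.48):
Base rate for M-921 is 10.5% + ¥3.93/unit.
Duty = ¥608,702.48 × 10.5% + 2,846 × ¥3.93 = ¥75,098.54.
Line 3 (T-342, Velon, 1,734 kg, ¥323,269.62):
Base rate for T-342 is 15.5% + ¥1.83/kg.
T-342 has an FTA preferential rate, but origin Velon is not Eriovia; base rate stands.
Additional duty on T-342 from Velon: +48%. Applied ad valorem rate: 15.5% + 48% = 63.5%.
Duty = ¥323,269.62 × 63.5% + 1,734 × ¥1.83 = ¥208,449.43.
Total = ¥0.00 + ¥75,098.54 + ¥208,449.43 = ¥283,547.97.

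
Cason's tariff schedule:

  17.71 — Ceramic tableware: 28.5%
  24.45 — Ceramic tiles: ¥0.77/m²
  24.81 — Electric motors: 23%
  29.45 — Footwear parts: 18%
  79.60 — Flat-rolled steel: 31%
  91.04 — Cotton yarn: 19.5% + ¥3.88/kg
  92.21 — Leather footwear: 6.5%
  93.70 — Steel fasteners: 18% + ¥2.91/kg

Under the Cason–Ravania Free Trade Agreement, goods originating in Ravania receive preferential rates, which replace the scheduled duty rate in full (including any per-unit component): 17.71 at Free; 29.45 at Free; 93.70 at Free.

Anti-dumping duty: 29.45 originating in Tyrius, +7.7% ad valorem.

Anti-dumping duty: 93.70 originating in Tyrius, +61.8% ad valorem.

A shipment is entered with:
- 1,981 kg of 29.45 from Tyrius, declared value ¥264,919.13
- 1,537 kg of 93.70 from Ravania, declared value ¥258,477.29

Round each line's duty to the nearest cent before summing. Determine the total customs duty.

Line 1 (29.45, Tyrius, 1,981 kg, ¥264,919.13):
Base rate for 29.45 is 18%.
29.45 has an FTA preferential rate, but origin Tyrius is not Ravania; base rate stands.
Additional duty on 29.45 from Tyrius: +7.7%. Applied ad valorem rate: 18% + 7.7% = 25.7%.
Duty = ¥264,919.13 × 25.7% = ¥68,084.22.
Line 2 (93.70, Ravania, 1,537 kg, ¥258,477.29):
Base rate for 93.70 is 18% + ¥2.91/kg.
Origin Ravania qualifies under the Cason–Ravania agreement and 93.70 is covered: preferential rate Free applies instead.
The additional-duty order on 93.70 targets Tyrius, not Ravania; it does not apply.
Duty = ¥258,477.29 × 0% = ¥0.00.
Total = ¥68,084.22 + ¥0.00 = ¥68,084.22.

¥68,084.22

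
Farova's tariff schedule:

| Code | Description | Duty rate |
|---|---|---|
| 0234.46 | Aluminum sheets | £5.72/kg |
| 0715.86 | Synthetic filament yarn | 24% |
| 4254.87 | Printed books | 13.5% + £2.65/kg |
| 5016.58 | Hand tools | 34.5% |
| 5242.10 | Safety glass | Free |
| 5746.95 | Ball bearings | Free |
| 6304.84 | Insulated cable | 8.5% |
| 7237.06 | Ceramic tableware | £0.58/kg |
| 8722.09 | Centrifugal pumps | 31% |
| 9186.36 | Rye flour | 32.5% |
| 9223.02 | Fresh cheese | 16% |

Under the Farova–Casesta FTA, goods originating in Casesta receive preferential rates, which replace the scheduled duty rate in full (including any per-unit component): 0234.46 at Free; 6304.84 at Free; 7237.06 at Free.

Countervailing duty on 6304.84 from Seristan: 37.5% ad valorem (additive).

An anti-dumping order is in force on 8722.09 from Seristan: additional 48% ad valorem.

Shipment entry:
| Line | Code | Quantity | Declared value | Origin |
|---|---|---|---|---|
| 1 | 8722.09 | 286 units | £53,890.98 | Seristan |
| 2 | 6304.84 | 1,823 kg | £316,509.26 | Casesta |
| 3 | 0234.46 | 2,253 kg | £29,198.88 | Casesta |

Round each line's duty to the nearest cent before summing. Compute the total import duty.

£42,573.87

Line 1 (8722.09, Seristan, 286 units, £53,890.98):
Base rate for 8722.09 is 31%.
Additional duty on 8722.09 from Seristan: +48%. Applied ad valorem rate: 31% + 48% = 79%.
Duty = £53,890.98 × 79% = £42,573.87.
Line 2 (6304.84, Casesta, 1,823 kg, £316,509.26):
Base rate for 6304.84 is 8.5%.
Origin Casesta qualifies under the Farova–Casesta agreement and 6304.84 is covered: preferential rate Free applies instead.
The additional-duty order on 6304.84 targets Seristan, not Casesta; it does not apply.
Duty = £316,509.26 × 0% = £0.00.
Line 3 (0234.46, Casesta, 2,253 kg, £29,198.88):
Base rate for 0234.46 is £5.72/kg.
Origin Casesta qualifies under the Farova–Casesta agreement and 0234.46 is covered: preferential rate Free applies instead.
Duty = £29,198.88 × 0% = £0.00.
Total = £42,573.87 + £0.00 + £0.00 = £42,573.87.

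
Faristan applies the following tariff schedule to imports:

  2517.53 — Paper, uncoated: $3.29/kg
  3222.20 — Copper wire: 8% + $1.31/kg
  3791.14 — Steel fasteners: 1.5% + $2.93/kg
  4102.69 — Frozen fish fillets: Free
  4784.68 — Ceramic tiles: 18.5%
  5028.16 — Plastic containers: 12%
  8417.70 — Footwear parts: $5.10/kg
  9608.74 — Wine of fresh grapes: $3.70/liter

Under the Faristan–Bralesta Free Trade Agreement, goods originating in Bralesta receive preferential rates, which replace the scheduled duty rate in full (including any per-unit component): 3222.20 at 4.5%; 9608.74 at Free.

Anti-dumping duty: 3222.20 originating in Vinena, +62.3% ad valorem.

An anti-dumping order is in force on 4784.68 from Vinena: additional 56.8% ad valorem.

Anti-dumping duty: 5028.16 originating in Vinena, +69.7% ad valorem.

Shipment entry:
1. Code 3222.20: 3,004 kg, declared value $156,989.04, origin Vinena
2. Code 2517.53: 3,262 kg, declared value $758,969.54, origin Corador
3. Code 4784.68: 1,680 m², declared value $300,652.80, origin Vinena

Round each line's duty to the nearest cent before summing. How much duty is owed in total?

Line 1 (3222.20, Vinena, 3,004 kg, $156,989.04):
Base rate for 3222.20 is 8% + $1.31/kg.
3222.20 has an FTA preferential rate, but origin Vinena is not Bralesta; base rate stands.
Additional duty on 3222.20 from Vinena: +62.3%. Applied ad valorem rate: 8% + 62.3% = 70.3%.
Duty = $156,989.04 × 70.3% + 3,004 × $1.31 = $114,298.54.
Line 2 (2517.53, Corador, 3,262 kg, $758,969.54):
Base rate for 2517.53 is $3.29/kg.
Duty = 3,262 × $3.29 = $10,731.98.
Line 3 (4784.68, Vinena, 1,680 m², $300,652.80):
Base rate for 4784.68 is 18.5%.
Additional duty on 4784.68 from Vinena: +56.8%. Applied ad valorem rate: 18.5% + 56.8% = 75.3%.
Duty = $300,652.80 × 75.3% = $226,391.56.
Total = $114,298.54 + $10,731.98 + $226,391.56 = $351,422.08.

$351,422.08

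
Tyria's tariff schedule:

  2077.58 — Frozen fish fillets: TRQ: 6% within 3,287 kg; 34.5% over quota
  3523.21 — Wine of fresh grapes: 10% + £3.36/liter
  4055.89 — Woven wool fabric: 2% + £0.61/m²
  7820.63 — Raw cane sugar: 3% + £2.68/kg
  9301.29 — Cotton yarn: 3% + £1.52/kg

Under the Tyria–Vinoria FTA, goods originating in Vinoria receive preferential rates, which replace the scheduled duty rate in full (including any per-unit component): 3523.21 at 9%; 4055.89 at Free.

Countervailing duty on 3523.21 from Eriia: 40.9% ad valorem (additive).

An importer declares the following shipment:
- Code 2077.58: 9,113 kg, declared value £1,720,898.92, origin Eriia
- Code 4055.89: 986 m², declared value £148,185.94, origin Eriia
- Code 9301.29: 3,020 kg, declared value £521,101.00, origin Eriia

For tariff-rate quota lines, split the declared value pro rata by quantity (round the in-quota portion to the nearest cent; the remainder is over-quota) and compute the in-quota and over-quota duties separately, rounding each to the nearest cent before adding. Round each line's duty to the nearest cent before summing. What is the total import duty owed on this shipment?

£440,594.36

Line 1 (2077.58, Eriia, 9,113 kg, £1,720,898.92):
Code 2077.58 is under a tariff-rate quota (threshold 3,287 kg). In-quota: 3,287 kg at 6%; over-quota: 5,826 kg at 34.5%.
Pro-rata value split: in-quota = £1,720,898.92 × 3,287/9,113 = £620,717.08; over-quota = £1,720,898.92 − £620,717.08 = £1,100,181.84.
In-quota duty = £620,717.08 × 6% = £37,243.02. Over-quota duty = £1,100,181.84 × 34.5% = £379,562.73.
Line duty = £37,243.02 + £379,562.73 = £416,805.75.
Line 2 (4055.89, Eriia, 986 m², £148,185.94):
Base rate for 4055.89 is 2% + £0.61/m².
4055.89 has an FTA preferential rate, but origin Eriia is not Vinoria; base rate stands.
Duty = £148,185.94 × 2% + 986 × £0.61 = £3,565.18.
Line 3 (9301.29, Eriia, 3,020 kg, £521,101.00):
Base rate for 9301.29 is 3% + £1.52/kg.
Duty = £521,101.00 × 3% + 3,020 × £1.52 = £20,223.43.
Total = £416,805.75 + £3,565.18 + £20,223.43 = £440,594.36.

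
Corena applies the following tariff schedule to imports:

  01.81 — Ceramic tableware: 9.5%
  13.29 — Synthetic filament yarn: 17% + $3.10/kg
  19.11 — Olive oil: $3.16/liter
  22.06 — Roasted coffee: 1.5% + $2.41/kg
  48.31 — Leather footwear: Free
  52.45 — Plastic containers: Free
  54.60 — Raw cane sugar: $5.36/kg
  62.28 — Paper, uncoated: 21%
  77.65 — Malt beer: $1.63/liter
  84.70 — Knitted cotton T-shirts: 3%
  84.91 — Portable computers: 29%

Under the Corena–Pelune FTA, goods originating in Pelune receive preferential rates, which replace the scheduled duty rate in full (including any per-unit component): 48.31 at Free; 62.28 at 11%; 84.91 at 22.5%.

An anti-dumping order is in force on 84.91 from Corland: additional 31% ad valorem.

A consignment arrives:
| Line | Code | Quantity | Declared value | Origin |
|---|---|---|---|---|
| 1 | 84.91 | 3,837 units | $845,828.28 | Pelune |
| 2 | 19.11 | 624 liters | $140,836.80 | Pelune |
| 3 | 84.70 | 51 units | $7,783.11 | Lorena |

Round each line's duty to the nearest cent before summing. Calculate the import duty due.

Line 1 (84.91, Pelune, 3,837 units, $845,828.28):
Base rate for 84.91 is 29%.
Origin Pelune qualifies under the Corena–Pelune agreement and 84.91 is covered: preferential rate 22.5% applies instead.
The additional-duty order on 84.91 targets Corland, not Pelune; it does not apply.
Duty = $845,828.28 × 22.5% = $190,311.36.
Line 2 (19.11, Pelune, 624 liters, $140,836.80):
Base rate for 19.11 is $3.16/liter.
Origin Pelune is the FTA partner but 19.11 is not on the preference list; base rate stands.
Duty = 624 × $3.16 = $1,971.84.
Line 3 (84.70, Lorena, 51 units, $7,783.11):
Base rate for 84.70 is 3%.
Duty = $7,783.11 × 3% = $233.49.
Total = $190,311.36 + $1,971.84 + $233.49 = $192,516.69.

$192,516.69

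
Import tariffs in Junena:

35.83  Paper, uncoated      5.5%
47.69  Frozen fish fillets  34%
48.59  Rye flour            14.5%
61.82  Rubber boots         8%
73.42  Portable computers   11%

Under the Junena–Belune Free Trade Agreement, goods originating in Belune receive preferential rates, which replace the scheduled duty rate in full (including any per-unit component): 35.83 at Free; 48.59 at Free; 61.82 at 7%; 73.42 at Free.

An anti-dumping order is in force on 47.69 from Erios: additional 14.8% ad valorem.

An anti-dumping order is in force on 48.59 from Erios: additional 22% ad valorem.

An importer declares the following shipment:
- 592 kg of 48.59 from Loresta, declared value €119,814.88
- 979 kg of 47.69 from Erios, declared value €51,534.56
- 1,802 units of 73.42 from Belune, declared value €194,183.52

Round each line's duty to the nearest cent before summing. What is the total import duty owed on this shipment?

Line 1 (48.59, Loresta, 592 kg, €119,814.88):
Base rate for 48.59 is 14.5%.
48.59 has an FTA preferential rate, but origin Loresta is not Belune; base rate stands.
The additional-duty order on 48.59 targets Erios, not Loresta; it does not apply.
Duty = €119,814.88 × 14.5% = €17,373.16.
Line 2 (47.69, Erios, 979 kg, €51,534.56):
Base rate for 47.69 is 34%.
Additional duty on 47.69 from Erios: +14.8%. Applied ad valorem rate: 34% + 14.8% = 48.8%.
Duty = €51,534.56 × 48.8% = €25,148.87.
Line 3 (73.42, Belune, 1,802 units, €194,183.52):
Base rate for 73.42 is 11%.
Origin Belune qualifies under the Junena–Belune agreement and 73.42 is covered: preferential rate Free applies instead.
Duty = €194,183.52 × 0% = €0.00.
Total = €17,373.16 + €25,148.87 + €0.00 = €42,522.03.

€42,522.03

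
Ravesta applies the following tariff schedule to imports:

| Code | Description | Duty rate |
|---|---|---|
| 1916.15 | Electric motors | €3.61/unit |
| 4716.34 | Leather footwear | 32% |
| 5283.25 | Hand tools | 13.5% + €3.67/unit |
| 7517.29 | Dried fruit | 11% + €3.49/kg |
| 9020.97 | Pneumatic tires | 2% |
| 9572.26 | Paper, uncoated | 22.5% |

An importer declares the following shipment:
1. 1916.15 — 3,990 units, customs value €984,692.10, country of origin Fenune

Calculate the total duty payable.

Line 1 (1916.15, Fenune, 3,990 units, €984,692.10):
Base rate for 1916.15 is €3.61/unit.
Duty = 3,990 × €3.61 = €14,403.90.

€14,403.90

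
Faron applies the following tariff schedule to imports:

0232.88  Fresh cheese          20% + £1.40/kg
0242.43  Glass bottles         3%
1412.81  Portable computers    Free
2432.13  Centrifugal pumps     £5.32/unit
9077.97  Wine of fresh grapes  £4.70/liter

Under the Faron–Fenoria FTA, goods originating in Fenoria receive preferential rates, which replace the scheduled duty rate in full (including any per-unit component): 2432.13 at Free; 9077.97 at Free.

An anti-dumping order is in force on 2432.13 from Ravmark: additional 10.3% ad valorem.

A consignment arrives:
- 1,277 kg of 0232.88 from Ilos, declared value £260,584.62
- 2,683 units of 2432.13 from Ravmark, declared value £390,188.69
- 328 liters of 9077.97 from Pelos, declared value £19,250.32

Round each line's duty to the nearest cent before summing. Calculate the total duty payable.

Line 1 (0232.88, Ilos, 1,277 kg, £260,584.62):
Base rate for 0232.88 is 20% + £1.40/kg.
Duty = £260,584.62 × 20% + 1,277 × £1.40 = £53,904.72.
Line 2 (2432.13, Ravmark, 2,683 units, £390,188.69):
Base rate for 2432.13 is £5.32/unit.
2432.13 has an FTA preferential rate, but origin Ravmark is not Fenoria; base rate stands.
Additional duty on 2432.13 from Ravmark: +10.3% ad valorem. Applied ad valorem rate = 10.3%.
Duty = £390,188.69 × 10.3% + 2,683 × £5.32 = £54,463.00.
Line 3 (9077.97, Pelos, 328 liters, £19,250.32):
Base rate for 9077.97 is £4.70/liter.
9077.97 has an FTA preferential rate, but origin Pelos is not Fenoria; base rate stands.
Duty = 328 × £4.70 = £1,541.60.
Total = £53,904.72 + £54,463.00 + £1,541.60 = £109,909.32.

£109,909.32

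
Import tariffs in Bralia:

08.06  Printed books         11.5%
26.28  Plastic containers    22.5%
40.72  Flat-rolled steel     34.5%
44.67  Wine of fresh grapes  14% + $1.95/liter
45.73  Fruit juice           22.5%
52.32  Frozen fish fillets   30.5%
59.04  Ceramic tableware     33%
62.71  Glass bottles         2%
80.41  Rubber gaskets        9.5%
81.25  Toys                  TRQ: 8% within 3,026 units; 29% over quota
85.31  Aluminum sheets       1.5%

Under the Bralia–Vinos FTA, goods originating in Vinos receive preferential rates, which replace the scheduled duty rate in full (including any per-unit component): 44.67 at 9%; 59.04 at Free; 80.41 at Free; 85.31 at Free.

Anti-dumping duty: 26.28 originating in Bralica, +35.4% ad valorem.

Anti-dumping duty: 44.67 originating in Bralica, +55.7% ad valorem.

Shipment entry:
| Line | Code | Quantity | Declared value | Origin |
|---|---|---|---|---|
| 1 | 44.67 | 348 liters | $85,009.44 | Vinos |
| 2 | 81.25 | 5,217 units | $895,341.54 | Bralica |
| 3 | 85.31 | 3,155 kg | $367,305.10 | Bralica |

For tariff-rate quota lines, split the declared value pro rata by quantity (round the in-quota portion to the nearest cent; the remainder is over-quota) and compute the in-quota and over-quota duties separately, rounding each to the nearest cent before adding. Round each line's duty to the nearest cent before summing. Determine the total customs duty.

$163,751.83

Line 1 (44.67, Vinos, 348 liters, $85,009.44):
Base rate for 44.67 is 14% + $1.95/liter.
Origin Vinos qualifies under the Bralia–Vinos agreement and 44.67 is covered: preferential rate 9% applies instead.
The additional-duty order on 44.67 targets Bralica, not Vinos; it does not apply.
Duty = $85,009.44 × 9% = $7,650.85.
Line 2 (81.25, Bralica, 5,217 units, $895,341.54):
Code 81.25 is under a tariff-rate quota (threshold 3,026 units). In-quota: 3,026 units at 8%; over-quota: 2,191 units at 29%.
Pro-rata value split: in-quota = $895,341.54 × 3,026/5,217 = $519,322.12; over-quota = $895,341.54 − $519,322.12 = $376,019.42.
In-quota duty = $519,322.12 × 8% = $41,545.77. Over-quota duty = $376,019.42 × 29% = $109,045.63.
Line duty = $41,545.77 + $109,045.63 = $150,591.40.
Line 3 (85.31, Bralica, 3,155 kg, $367,305.10):
Base rate for 85.31 is 1.5%.
85.31 has an FTA preferential rate, but origin Bralica is not Vinos; base rate stands.
Duty = $367,305.10 × 1.5% = $5,509.58.
Total = $7,650.85 + $150,591.40 + $5,509.58 = $163,751.83.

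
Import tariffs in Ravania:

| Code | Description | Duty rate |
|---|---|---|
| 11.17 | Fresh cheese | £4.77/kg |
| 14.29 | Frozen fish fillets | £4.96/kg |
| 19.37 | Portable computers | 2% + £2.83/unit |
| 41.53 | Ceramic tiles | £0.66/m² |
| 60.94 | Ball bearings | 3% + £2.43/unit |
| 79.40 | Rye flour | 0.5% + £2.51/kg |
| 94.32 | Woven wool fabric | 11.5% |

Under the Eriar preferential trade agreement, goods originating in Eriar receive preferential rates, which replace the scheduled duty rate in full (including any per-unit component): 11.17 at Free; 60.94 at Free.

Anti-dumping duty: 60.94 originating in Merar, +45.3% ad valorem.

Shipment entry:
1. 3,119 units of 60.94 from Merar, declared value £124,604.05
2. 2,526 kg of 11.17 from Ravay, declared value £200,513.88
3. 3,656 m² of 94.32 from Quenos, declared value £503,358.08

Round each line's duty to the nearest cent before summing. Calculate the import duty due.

£137,698.13

Line 1 (60.94, Merar, 3,119 units, £124,604.05):
Base rate for 60.94 is 3% + £2.43/unit.
60.94 has an FTA preferential rate, but origin Merar is not Eriar; base rate stands.
Additional duty on 60.94 from Merar: +45.3%. Applied ad valorem rate: 3% + 45.3% = 48.3%.
Duty = £124,604.05 × 48.3% + 3,119 × £2.43 = £67,762.93.
Line 2 (11.17, Ravay, 2,526 kg, £200,513.88):
Base rate for 11.17 is £4.77/kg.
11.17 has an FTA preferential rate, but origin Ravay is not Eriar; base rate stands.
Duty = 2,526 × £4.77 = £12,049.02.
Line 3 (94.32, Quenos, 3,656 m², £503,358.08):
Base rate for 94.32 is 11.5%.
Duty = £503,358.08 × 11.5% = £57,886.18.
Total = £67,762.93 + £12,049.02 + £57,886.18 = £137,698.13.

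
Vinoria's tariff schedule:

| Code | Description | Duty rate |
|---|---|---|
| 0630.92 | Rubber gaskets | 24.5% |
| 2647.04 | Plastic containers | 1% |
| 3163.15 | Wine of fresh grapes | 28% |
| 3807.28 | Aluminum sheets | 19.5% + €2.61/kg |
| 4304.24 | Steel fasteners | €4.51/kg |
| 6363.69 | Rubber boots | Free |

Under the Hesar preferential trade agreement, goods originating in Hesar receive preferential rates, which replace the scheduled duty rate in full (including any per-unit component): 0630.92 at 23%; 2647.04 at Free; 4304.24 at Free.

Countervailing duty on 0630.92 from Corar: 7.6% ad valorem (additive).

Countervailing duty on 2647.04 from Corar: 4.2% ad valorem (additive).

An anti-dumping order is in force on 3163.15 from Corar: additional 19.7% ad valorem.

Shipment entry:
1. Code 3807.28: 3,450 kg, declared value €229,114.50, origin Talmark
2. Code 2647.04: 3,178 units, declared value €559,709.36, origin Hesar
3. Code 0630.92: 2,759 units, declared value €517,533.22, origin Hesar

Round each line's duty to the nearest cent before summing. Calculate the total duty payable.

€172,714.47

Line 1 (3807.28, Talmark, 3,450 kg, €229,114.50):
Base rate for 3807.28 is 19.5% + €2.61/kg.
Duty = €229,114.50 × 19.5% + 3,450 × €2.61 = €53,681.83.
Line 2 (2647.04, Hesar, 3,178 units, €559,709.36):
Base rate for 2647.04 is 1%.
Origin Hesar qualifies under the Vinoria–Hesar agreement and 2647.04 is covered: preferential rate Free applies instead.
The additional-duty order on 2647.04 targets Corar, not Hesar; it does not apply.
Duty = €559,709.36 × 0% = €0.00.
Line 3 (0630.92, Hesar, 2,759 units, €517,533.22):
Base rate for 0630.92 is 24.5%.
Origin Hesar qualifies under the Vinoria–Hesar agreement and 0630.92 is covered: preferential rate 23% applies instead.
The additional-duty order on 0630.92 targets Corar, not Hesar; it does not apply.
Duty = €517,533.22 × 23% = €119,032.64.
Total = €53,681.83 + €0.00 + €119,032.64 = €172,714.47.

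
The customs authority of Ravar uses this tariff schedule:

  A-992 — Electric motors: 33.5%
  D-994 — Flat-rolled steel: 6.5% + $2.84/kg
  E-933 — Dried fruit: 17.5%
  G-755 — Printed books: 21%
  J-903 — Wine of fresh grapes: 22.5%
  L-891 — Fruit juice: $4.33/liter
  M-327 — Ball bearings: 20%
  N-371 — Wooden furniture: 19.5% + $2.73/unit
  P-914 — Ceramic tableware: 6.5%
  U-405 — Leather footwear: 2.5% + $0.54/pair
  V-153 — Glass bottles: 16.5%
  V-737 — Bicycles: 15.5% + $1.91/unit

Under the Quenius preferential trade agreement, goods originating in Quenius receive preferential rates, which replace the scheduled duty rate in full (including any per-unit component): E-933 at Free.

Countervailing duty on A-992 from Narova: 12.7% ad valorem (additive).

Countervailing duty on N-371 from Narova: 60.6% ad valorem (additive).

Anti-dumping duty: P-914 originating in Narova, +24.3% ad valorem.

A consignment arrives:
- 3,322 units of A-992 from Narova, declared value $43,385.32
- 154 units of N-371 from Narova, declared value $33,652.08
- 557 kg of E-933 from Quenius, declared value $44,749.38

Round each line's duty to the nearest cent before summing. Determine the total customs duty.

Line 1 (A-992, Narova, 3,322 units, $43,385.32):
Base rate for A-992 is 33.5%.
Additional duty on A-992 from Narova: +12.7%. Applied ad valorem rate: 33.5% + 12.7% = 46.2%.
Duty = $43,385.32 × 46.2% = $20,044.02.
Line 2 (N-371, Narova, 154 units, $33,652.08):
Base rate for N-371 is 19.5% + $2.73/unit.
Additional duty on N-371 from Narova: +60.6%. Applied ad valorem rate: 19.5% + 60.6% = 80.1%.
Duty = $33,652.08 × 80.1% + 154 × $2.73 = $27,375.74.
Line 3 (E-933, Quenius, 557 kg, $44,749.38):
Base rate for E-933 is 17.5%.
Origin Quenius qualifies under the Ravar–Quenius agreement and E-933 is covered: preferential rate Free applies instead.
Duty = $44,749.38 × 0% = $0.00.
Total = $20,044.02 + $27,375.74 + $0.00 = $47,419.76.

$47,419.76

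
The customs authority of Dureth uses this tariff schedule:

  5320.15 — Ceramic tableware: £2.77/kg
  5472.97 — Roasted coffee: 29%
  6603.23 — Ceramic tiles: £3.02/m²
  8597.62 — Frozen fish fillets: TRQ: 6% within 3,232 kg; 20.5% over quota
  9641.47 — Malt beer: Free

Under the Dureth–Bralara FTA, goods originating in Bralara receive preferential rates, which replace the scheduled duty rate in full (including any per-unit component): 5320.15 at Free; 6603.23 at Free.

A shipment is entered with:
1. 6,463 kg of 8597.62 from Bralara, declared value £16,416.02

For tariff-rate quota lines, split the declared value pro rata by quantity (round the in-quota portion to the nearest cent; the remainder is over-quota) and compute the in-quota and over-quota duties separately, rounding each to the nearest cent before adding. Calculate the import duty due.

Line 1 (8597.62, Bralara, 6,463 kg, £16,416.02):
Code 8597.62 is under a tariff-rate quota (threshold 3,232 kg). In-quota: 3,232 kg at 6%; over-quota: 3,231 kg at 20.5%.
Pro-rata value split: in-quota = £16,416.02 × 3,232/6,463 = £8,209.28; over-quota = £16,416.02 − £8,209.28 = £8,206.74.
In-quota duty = £8,209.28 × 6% = £492.56. Over-quota duty = £8,206.74 × 20.5% = £1,682.38.
Line duty = £492.56 + £1,682.38 = £2,174.94.

£2,174.94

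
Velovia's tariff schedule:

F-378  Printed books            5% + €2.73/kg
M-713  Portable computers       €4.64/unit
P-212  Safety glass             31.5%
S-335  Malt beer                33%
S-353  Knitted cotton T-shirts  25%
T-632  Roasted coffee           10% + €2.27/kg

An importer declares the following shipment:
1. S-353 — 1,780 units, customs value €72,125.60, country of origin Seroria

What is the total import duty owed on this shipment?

Line 1 (S-353, Seroria, 1,780 units, €72,125.60):
Base rate for S-353 is 25%.
Duty = €72,125.60 × 25% = €18,031.40.

€18,031.40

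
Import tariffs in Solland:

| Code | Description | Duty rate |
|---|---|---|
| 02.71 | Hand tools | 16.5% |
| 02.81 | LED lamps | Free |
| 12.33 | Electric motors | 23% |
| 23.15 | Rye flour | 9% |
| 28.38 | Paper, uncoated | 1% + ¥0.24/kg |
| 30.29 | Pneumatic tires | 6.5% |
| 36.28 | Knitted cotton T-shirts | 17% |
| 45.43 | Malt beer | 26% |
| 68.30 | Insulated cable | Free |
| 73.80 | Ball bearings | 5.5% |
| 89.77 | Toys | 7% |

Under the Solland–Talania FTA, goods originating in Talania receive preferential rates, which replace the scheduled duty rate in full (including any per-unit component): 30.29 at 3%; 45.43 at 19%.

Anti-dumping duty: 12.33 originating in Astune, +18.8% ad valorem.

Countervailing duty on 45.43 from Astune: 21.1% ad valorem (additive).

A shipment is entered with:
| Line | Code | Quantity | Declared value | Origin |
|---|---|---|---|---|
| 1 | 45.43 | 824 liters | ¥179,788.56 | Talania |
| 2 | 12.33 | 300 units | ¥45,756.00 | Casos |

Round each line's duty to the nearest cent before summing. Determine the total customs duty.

¥44,683.71

Line 1 (45.43, Talania, 824 liters, ¥179,788.56):
Base rate for 45.43 is 26%.
Origin Talania qualifies under the Solland–Talania agreement and 45.43 is covered: preferential rate 19% applies instead.
The additional-duty order on 45.43 targets Astune, not Talania; it does not apply.
Duty = ¥179,788.56 × 19% = ¥34,159.83.
Line 2 (12.33, Casos, 300 units, ¥45,756.00):
Base rate for 12.33 is 23%.
The additional-duty order on 12.33 targets Astune, not Casos; it does not apply.
Duty = ¥45,756.00 × 23% = ¥10,523.88.
Total = ¥34,159.83 + ¥10,523.88 = ¥44,683.71.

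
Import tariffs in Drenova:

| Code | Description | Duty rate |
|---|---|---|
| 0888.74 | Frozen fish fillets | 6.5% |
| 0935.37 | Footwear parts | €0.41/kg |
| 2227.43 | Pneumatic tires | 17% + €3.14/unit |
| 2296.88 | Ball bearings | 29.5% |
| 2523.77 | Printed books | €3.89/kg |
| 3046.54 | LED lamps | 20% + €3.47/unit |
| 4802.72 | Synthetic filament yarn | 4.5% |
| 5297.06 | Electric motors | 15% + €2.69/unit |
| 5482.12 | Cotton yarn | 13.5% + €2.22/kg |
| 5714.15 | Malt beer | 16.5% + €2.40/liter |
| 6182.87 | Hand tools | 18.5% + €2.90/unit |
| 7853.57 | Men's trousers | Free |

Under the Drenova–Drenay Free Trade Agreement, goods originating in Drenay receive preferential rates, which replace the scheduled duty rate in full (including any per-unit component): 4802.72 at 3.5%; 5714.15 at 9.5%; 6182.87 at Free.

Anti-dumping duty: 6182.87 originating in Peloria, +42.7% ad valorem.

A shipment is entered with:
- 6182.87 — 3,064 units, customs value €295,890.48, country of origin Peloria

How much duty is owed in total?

€189,970.57

Line 1 (6182.87, Peloria, 3,064 units, €295,890.48):
Base rate for 6182.87 is 18.5% + €2.90/unit.
6182.87 has an FTA preferential rate, but origin Peloria is not Drenay; base rate stands.
Additional duty on 6182.87 from Peloria: +42.7%. Applied ad valorem rate: 18.5% + 42.7% = 61.2%.
Duty = €295,890.48 × 61.2% + 3,064 × €2.90 = €189,970.57.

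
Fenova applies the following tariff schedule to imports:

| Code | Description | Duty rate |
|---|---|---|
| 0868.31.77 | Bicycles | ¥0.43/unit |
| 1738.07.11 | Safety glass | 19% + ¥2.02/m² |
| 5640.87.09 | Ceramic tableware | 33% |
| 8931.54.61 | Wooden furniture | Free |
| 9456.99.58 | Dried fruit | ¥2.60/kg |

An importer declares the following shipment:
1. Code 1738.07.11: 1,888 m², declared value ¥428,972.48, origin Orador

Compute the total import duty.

¥85,318.53

Line 1 (1738.07.11, Orador, 1,888 m², ¥428,972.48):
Base rate for 1738.07.11 is 19% + ¥2.02/m².
Duty = ¥428,972.48 × 19% + 1,888 × ¥2.02 = ¥85,318.53.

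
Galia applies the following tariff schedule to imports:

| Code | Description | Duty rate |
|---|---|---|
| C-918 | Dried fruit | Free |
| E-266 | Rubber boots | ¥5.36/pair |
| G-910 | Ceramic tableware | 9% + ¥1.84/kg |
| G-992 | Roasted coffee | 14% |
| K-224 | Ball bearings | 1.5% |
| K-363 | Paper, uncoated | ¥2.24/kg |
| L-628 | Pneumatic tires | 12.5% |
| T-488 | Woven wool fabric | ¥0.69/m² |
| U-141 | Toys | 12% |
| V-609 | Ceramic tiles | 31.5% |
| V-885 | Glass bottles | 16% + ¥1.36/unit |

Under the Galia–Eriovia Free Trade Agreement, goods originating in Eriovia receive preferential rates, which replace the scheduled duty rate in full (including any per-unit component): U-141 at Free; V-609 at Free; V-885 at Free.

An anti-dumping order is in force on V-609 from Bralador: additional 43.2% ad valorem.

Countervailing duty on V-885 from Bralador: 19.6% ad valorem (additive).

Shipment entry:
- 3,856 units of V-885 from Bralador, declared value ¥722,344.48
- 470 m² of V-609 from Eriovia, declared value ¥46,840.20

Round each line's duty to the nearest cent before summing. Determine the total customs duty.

¥262,398.79

Line 1 (V-885, Bralador, 3,856 units, ¥722,344.48):
Base rate for V-885 is 16% + ¥1.36/unit.
V-885 has an FTA preferential rate, but origin Bralador is not Eriovia; base rate stands.
Additional duty on V-885 from Bralador: +19.6%. Applied ad valorem rate: 16% + 19.6% = 35.6%.
Duty = ¥722,344.48 × 35.6% + 3,856 × ¥1.36 = ¥262,398.79.
Line 2 (V-609, Eriovia, 470 m², ¥46,840.20):
Base rate for V-609 is 31.5%.
Origin Eriovia qualifies under the Galia–Eriovia agreement and V-609 is covered: preferential rate Free applies instead.
The additional-duty order on V-609 targets Bralador, not Eriovia; it does not apply.
Duty = ¥46,840.20 × 0% = ¥0.00.
Total = ¥262,398.79 + ¥0.00 = ¥262,398.79.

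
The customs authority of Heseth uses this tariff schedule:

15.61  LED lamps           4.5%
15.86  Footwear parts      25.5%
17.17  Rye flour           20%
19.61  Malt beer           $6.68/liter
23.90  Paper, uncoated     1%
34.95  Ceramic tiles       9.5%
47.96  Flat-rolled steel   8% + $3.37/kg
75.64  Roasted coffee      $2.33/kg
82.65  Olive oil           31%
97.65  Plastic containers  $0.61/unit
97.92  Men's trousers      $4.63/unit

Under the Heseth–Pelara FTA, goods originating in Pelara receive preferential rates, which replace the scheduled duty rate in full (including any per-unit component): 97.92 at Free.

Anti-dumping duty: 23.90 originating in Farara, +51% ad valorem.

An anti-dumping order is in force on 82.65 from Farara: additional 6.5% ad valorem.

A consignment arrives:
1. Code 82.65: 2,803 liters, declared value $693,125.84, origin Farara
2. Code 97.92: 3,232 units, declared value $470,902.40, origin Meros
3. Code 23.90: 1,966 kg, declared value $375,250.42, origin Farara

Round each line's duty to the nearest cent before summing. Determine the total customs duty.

Line 1 (82.65, Farara, 2,803 liters, $693,125.84):
Base rate for 82.65 is 31%.
Additional duty on 82.65 from Farara: +6.5%. Applied ad valorem rate: 31% + 6.5% = 37.5%.
Duty = $693,125.84 × 37.5% = $259,922.19.
Line 2 (97.92, Meros, 3,232 units, $470,902.40):
Base rate for 97.92 is $4.63/unit.
97.92 has an FTA preferential rate, but origin Meros is not Pelara; base rate stands.
Duty = 3,232 × $4.63 = $14,964.16.
Line 3 (23.90, Farara, 1,966 kg, $375,250.42):
Base rate for 23.90 is 1%.
Additional duty on 23.90 from Farara: +51%. Applied ad valorem rate: 1% + 51% = 52%.
Duty = $375,250.42 × 52% = $195,130.22.
Total = $259,922.19 + $14,964.16 + $195,130.22 = $470,016.57.

$470,016.57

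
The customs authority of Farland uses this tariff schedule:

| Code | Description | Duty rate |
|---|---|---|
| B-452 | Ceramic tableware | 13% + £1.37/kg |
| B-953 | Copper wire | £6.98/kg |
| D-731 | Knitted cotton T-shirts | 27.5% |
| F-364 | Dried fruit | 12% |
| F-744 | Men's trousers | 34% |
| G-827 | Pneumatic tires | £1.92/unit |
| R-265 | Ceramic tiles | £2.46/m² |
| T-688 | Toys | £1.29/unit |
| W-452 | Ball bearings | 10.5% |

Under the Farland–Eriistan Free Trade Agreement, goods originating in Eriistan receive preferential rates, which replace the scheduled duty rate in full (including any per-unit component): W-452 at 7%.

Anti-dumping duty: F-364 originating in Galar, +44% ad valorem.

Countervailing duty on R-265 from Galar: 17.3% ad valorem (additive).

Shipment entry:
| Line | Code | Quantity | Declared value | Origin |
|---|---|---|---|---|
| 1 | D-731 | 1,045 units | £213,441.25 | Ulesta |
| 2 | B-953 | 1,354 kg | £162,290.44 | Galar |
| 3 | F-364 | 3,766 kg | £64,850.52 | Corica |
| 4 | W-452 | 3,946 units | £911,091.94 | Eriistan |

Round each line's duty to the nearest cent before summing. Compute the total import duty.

Line 1 (D-731, Ulesta, 1,045 units, £213,441.25):
Base rate for D-731 is 27.5%.
Duty = £213,441.25 × 27.5% = £58,696.34.
Line 2 (B-953, Galar, 1,354 kg, £162,290.44):
Base rate for B-953 is £6.98/kg.
Duty = 1,354 × £6.98 = £9,450.92.
Line 3 (F-364, Corica, 3,766 kg, £64,850.52):
Base rate for F-364 is 12%.
The additional-duty order on F-364 targets Galar, not Corica; it does not apply.
Duty = £64,850.52 × 12% = £7,782.06.
Line 4 (W-452, Eriistan, 3,946 units, £911,091.94):
Base rate for W-452 is 10.5%.
Origin Eriistan qualifies under the Farland–Eriistan agreement and W-452 is covered: preferential rate 7% applies instead.
Duty = £911,091.94 × 7% = £63,776.44.
Total = £58,696.34 + £9,450.92 + £7,782.06 + £63,776.44 = £139,705.76.

£139,705.76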